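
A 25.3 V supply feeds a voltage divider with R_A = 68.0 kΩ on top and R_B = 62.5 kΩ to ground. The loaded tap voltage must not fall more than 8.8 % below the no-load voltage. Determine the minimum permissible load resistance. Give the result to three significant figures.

Output resistance R_th = R_A‖R_B = (68.0 × 62.5)/130.5 = 32.57 kΩ.
The fractional drop is R_th/(R_th + R_L); requiring this ≤ 0.0880 gives R_L ≥ R_th(1/0.0880 − 1) = 32.57 × 10.36 = 338 kΩ.

R_L(min) ≈ 338 kΩ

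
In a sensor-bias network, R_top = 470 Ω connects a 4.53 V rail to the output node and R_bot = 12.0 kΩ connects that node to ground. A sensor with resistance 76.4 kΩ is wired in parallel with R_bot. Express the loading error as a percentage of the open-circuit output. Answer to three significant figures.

The divider's output (Thévenin) resistance is R_top‖R_bot = 452.3 Ω.
Fractional drop under load = R_th/(R_th + R_L) = 452.3 / (452.3 + 76400) = 0.005885.
So the output falls by 0.589 %.

0.589 %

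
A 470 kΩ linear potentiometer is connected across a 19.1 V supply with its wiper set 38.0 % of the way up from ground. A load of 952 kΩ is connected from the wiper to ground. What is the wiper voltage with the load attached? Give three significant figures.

The wiper splits the pot into (1−α)R = 291.4 kΩ above and αR = 178.6 kΩ below.
Lower section ‖ load = 150.4 kΩ.
V_wiper = 19.1 × 150.4/(291.4 + 150.4) = 6.50 V.

V ≈ 6.50 V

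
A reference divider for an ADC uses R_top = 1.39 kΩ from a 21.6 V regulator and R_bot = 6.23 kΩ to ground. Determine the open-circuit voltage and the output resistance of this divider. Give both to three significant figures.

V_th is the open-circuit tap voltage: 21.6 × 6.23/(1.39 + 6.23) = 17.7 V.
With the supply zeroed, R_top and R_bot appear in parallel from the tap: R_th = R_top‖R_bot = (1.39 × 6.23)/7.620 = 1.14 kΩ.

V_th = 17.7 V, R_th = 1.14 kΩ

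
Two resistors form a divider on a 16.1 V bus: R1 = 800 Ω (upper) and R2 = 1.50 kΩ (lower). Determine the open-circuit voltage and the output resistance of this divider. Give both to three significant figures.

V_th = 10.5 V, R_th = 522 Ω

V_th is the open-circuit tap voltage: 16.1 × 1500/(800 + 1500) = 10.5 V.
With the supply zeroed, R1 and R2 appear in parallel from the tap: R_th = R1‖R2 = (800 × 1500)/2300 = 522 Ω.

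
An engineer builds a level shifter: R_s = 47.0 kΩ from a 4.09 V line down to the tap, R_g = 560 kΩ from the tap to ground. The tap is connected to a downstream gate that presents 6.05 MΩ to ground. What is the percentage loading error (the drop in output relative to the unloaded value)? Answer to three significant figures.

0.712 %

The divider's output (Thévenin) resistance is R_s‖R_g = 43.36 kΩ.
Fractional drop under load = R_th/(R_th + R_L) = 43.36 / (43.36 + 6050) = 0.007116.
So the output falls by 0.712 %.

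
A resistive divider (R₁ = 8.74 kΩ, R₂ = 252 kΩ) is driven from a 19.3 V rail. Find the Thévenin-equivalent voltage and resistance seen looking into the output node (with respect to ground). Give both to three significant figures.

V_th is the open-circuit tap voltage: 19.3 × 252/(8.74 + 252) = 18.7 V.
With the supply zeroed, R₁ and R₂ appear in parallel from the tap: R_th = R₁‖R₂ = (8.74 × 252)/260.7 = 8.45 kΩ.

V_th = 18.7 V, R_th = 8.45 kΩ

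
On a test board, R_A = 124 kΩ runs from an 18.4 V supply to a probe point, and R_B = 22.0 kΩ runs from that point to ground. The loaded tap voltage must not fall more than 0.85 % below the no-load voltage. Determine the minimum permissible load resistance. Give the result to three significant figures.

Output resistance R_th = R_A‖R_B = (124 × 22.0)/146.0 = 18.68 kΩ.
The fractional drop is R_th/(R_th + R_L); requiring this ≤ 0.00850 gives R_L ≥ R_th(1/0.00850 − 1) = 18.68 × 116.6 = 2.18 MΩ.

R_L(min) ≈ 2.18 MΩ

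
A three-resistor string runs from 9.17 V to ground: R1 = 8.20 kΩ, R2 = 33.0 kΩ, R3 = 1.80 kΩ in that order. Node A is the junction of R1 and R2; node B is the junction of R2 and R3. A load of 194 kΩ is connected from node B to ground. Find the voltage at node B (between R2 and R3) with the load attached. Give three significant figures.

V ≈ 0.380 V

At node B, R3 is in parallel with the load: R3‖R_L = 1.783 kΩ.
Below node A the resistance is R2 + (R3‖R_L) = 34.78 kΩ, so V_A = 9.17 × 34.78/42.98 = 7.421 V.
Then V_B = V_A × (R3‖R_L)/(R2 + R3‖R_L) = 7.421 × 1.783/34.78 = 0.380 V.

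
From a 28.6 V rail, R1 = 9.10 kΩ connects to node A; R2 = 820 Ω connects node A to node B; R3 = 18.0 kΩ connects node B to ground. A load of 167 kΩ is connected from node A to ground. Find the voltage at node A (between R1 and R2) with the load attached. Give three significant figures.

Below node A the series string R2+R3 = 18820 Ω sits in parallel with the 167000 Ω load: 16910 Ω.
V_A = 28.6 × 16910/(9100 + 16910) = 18.6 V.

V ≈ 18.6 V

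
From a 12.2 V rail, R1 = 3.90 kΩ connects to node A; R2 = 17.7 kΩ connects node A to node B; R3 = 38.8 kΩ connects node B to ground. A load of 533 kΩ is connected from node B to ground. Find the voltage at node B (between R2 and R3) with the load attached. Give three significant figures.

V ≈ 7.64 V

At node B, R3 is in parallel with the load: R3‖R_L = 36.17 kΩ.
Below node A the resistance is R2 + (R3‖R_L) = 53.87 kΩ, so V_A = 12.2 × 53.87/57.77 = 11.38 V.
Then V_B = V_A × (R3‖R_L)/(R2 + R3‖R_L) = 11.38 × 36.17/53.87 = 7.64 V.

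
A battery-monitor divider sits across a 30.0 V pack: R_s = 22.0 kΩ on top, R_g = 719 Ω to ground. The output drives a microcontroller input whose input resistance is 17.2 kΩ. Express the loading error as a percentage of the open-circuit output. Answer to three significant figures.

3.89 %

The divider's output (Thévenin) resistance is R_s‖R_g = 696.2 Ω.
Fractional drop under load = R_th/(R_th + R_L) = 696.2 / (696.2 + 17200) = 0.03890.
So the output falls by 3.89 %.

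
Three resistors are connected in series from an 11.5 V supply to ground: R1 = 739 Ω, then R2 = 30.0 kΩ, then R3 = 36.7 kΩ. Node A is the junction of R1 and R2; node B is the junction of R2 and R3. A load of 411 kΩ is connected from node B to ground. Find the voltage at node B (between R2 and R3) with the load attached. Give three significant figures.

At node B, R3 is in parallel with the load: R3‖R_L = 33690 Ω.
Below node A the resistance is R2 + (R3‖R_L) = 63690 Ω, so V_A = 11.5 × 63690/64430 = 11.37 V.
Then V_B = V_A × (R3‖R_L)/(R2 + R3‖R_L) = 11.37 × 33690/63690 = 6.01 V.

V ≈ 6.01 V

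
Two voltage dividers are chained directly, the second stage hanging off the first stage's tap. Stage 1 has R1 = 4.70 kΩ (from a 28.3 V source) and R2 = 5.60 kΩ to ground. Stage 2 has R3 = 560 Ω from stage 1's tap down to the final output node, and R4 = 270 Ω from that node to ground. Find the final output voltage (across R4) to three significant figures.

V_out ≈ 1.23 V

Stage 2 presents R3+R4 = 830.0 Ω as a load on stage 1's tap.
Stage 1's lower leg becomes R2‖(R3+R4) = 722.9 Ω, so V_mid = 28.3 × 722.9/5423 = 3.772 V.
Stage 2 is itself unloaded: V_out = V_mid × R4/(R3+R4) = 3.772 × 270/830.0 = 1.23 V.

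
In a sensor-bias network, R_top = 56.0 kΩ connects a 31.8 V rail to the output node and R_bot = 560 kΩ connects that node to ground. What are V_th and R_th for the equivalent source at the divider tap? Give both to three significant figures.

V_th = 28.9 V, R_th = 50.9 kΩ

V_th is the open-circuit tap voltage: 31.8 × 560/(56.0 + 560) = 28.9 V.
With the supply zeroed, R_top and R_bot appear in parallel from the tap: R_th = R_top‖R_bot = (56.0 × 560)/616.0 = 50.9 kΩ.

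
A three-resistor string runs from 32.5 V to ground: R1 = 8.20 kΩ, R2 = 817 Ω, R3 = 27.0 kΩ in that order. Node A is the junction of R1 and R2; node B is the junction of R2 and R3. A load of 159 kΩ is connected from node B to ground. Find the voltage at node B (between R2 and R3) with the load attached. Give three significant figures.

At node B, R3 is in parallel with the load: R3‖R_L = 23080 Ω.
Below node A the resistance is R2 + (R3‖R_L) = 23900 Ω, so V_A = 32.5 × 23900/32100 = 24.20 V.
Then V_B = V_A × (R3‖R_L)/(R2 + R3‖R_L) = 24.20 × 23080/23900 = 23.4 V.

V ≈ 23.4 V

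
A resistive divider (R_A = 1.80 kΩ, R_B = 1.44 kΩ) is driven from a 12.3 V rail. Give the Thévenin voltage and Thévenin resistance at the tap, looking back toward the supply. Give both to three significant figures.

V_th is the open-circuit tap voltage: 12.3 × 1.44/(1.80 + 1.44) = 5.47 V.
With the supply zeroed, R_A and R_B appear in parallel from the tap: R_th = R_A‖R_B = (1.80 × 1.44)/3.240 = 800 Ω.

V_th = 5.47 V, R_th = 800 Ω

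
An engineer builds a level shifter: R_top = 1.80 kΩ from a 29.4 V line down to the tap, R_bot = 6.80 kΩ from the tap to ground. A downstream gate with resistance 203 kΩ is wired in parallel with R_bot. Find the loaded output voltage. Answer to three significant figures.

The load sits in parallel with R_bot: R_bot‖R_L = (6.80 × 203) / (6.80 + 203) = 6.580 kΩ.
V_out = 29.4 × 6.580 / (1.80 + 6.580) = 29.4 × 6.580/8.380 = 23.1 V.
(Unloaded it would have been 23.2 V.)

V_out ≈ 23.1 V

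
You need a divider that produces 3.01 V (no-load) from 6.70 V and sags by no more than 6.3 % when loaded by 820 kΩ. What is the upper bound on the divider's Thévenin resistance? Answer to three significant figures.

R_th ≤ 55.1 kΩ

Loading drop = R_th/(R_th + R_L) ≤ 0.0630, so R_th ≤ R_L · ε/(1−ε) = 820 kΩ × 0.0630/0.9370 = 55.1 kΩ.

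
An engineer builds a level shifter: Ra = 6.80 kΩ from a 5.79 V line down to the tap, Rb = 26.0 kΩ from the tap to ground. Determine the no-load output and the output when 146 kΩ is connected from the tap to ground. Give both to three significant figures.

Open-circuit: V = 5.79 × 26.0/(6.80 + 26.0) = 4.59 V.
With the load, Rb becomes Rb‖R_L = 22.07 kΩ, so V = 5.79 × 22.07/28.87 = 4.43 V.

Unloaded: 4.59 V; loaded: 4.43 V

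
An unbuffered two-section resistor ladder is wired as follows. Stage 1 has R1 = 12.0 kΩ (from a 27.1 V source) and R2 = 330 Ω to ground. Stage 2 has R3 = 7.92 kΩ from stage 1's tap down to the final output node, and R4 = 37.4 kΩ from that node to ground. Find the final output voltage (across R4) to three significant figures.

V_out ≈ 0.594 V

Stage 2 presents R3+R4 = 45320 Ω as a load on stage 1's tap.
Stage 1's lower leg becomes R2‖(R3+R4) = 327.6 Ω, so V_mid = 27.1 × 327.6/12330 = 0.7202 V.
Stage 2 is itself unloaded: V_out = V_mid × R4/(R3+R4) = 0.7202 × 37400/45320 = 0.594 V.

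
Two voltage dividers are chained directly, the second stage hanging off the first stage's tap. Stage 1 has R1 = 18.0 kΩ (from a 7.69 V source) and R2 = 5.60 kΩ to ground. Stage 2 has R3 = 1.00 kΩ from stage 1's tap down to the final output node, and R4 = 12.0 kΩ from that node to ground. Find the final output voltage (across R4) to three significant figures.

Stage 2 presents R3+R4 = 13.00 kΩ as a load on stage 1's tap.
Stage 1's lower leg becomes R2‖(R3+R4) = 3.914 kΩ, so V_mid = 7.69 × 3.914/21.91 = 1.373 V.
Stage 2 is itself unloaded: V_out = V_mid × R4/(R3+R4) = 1.373 × 12.0/13.00 = 1.27 V.

V_out ≈ 1.27 V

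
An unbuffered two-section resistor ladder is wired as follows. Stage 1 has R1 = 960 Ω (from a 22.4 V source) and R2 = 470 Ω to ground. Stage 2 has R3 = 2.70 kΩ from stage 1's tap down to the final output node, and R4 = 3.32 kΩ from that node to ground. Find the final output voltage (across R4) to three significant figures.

V_out ≈ 3.86 V

Stage 2 presents R3+R4 = 6020 Ω as a load on stage 1's tap.
Stage 1's lower leg becomes R2‖(R3+R4) = 436.0 Ω, so V_mid = 22.4 × 436.0/1396 = 6.996 V.
Stage 2 is itself unloaded: V_out = V_mid × R4/(R3+R4) = 6.996 × 3320/6020 = 3.86 V.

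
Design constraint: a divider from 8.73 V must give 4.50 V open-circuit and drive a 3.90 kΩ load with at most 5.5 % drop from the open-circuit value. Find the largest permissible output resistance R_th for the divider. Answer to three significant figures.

R_th ≤ 227 Ω

Loading drop = R_th/(R_th + R_L) ≤ 0.0550, so R_th ≤ R_L · ε/(1−ε) = 3.90 kΩ × 0.0550/0.9450 = 227 Ω.
(Any R1, R2 with R2/(R1+R2) = 0.515 and R1‖R2 ≤ 227 Ω will meet the spec.)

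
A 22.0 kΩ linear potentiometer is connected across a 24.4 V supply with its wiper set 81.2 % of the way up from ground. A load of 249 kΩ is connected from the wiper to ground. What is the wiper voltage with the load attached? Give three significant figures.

The wiper splits the pot into (1−α)R = 4.136 kΩ above and αR = 17.86 kΩ below.
Lower section ‖ load = 16.67 kΩ.
V_wiper = 24.4 × 16.67/(4.136 + 16.67) = 19.5 V.

V ≈ 19.5 V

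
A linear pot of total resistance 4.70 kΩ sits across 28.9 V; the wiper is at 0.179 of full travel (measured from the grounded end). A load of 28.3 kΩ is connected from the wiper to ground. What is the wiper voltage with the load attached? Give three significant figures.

V ≈ 5.05 V

The wiper splits the pot into (1−α)R = 3859 Ω above and αR = 841.3 Ω below.
Lower section ‖ load = 817.0 Ω.
V_wiper = 28.9 × 817.0/(3859 + 817.0) = 5.05 V.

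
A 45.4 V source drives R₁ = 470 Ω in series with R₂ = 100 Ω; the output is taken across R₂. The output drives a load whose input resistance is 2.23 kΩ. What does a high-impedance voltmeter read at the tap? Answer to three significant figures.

V_out ≈ 7.68 V

The load sits in parallel with R₂: R₂‖R_L = (100 × 2230) / (100 + 2230) = 95.71 Ω.
V_out = 45.4 × 95.71 / (470 + 95.71) = 45.4 × 95.71/565.7 = 7.68 V.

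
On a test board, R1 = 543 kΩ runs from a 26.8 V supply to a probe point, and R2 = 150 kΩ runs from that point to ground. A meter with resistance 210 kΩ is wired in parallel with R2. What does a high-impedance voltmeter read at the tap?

The load sits in parallel with R2: R2‖R_L = (150 × 210) / (150 + 210) = 87.50 kΩ.
V_out = 26.8 × 87.50 / (543 + 87.50) = 26.8 × 87.50/630.5 = 3.72 V.
(Unloaded it would have been 5.80 V.)

V_out ≈ 3.72 V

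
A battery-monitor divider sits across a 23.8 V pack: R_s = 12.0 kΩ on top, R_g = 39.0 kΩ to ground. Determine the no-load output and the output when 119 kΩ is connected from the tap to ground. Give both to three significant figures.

Open-circuit: V = 23.8 × 39.0/(12.0 + 39.0) = 18.2 V.
With the load, R_g becomes R_g‖R_L = 29.37 kΩ, so V = 23.8 × 29.37/41.37 = 16.9 V.

Unloaded: 18.2 V; loaded: 16.9 V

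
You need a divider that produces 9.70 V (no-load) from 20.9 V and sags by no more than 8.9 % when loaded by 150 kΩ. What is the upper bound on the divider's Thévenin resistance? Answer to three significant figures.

Loading drop = R_th/(R_th + R_L) ≤ 0.0890, so R_th ≤ R_L · ε/(1−ε) = 150 kΩ × 0.0890/0.9110 = 14.7 kΩ.

R_th ≤ 14.7 kΩ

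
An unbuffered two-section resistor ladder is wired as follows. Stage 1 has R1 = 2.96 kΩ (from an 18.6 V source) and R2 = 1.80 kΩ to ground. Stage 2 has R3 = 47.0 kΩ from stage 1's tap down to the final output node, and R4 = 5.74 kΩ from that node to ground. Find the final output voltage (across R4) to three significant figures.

V_out ≈ 0.750 V

Stage 2 presents R3+R4 = 52.74 kΩ as a load on stage 1's tap.
Stage 1's lower leg becomes R2‖(R3+R4) = 1.741 kΩ, so V_mid = 18.6 × 1.741/4.701 = 6.887 V.
Stage 2 is itself unloaded: V_out = V_mid × R4/(R3+R4) = 6.887 × 5.74/52.74 = 0.750 V.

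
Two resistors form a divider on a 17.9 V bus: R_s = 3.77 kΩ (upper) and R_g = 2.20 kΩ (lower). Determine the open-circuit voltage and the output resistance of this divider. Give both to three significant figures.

V_th is the open-circuit tap voltage: 17.9 × 2.20/(3.77 + 2.20) = 6.60 V.
With the supply zeroed, R_s and R_g appear in parallel from the tap: R_th = R_s‖R_g = (3.77 × 2.20)/5.970 = 1.39 kΩ.

V_th = 6.60 V, R_th = 1.39 kΩ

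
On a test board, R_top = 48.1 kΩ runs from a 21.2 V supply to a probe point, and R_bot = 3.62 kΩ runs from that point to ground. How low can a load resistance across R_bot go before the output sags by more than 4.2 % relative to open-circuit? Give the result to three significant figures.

R_L(min) ≈ 76.8 kΩ

Output resistance R_th = R_top‖R_bot = (48.1 × 3.62)/51.72 = 3.367 kΩ.
The fractional drop is R_th/(R_th + R_L); requiring this ≤ 0.0420 gives R_L ≥ R_th(1/0.0420 − 1) = 3.367 × 22.81 = 76.8 kΩ.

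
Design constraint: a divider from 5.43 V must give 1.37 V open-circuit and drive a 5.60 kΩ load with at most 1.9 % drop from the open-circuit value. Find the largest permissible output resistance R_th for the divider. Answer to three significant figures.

R_th ≤ 108 Ω

Loading drop = R_th/(R_th + R_L) ≤ 0.0190, so R_th ≤ R_L · ε/(1−ε) = 5.60 kΩ × 0.0190/0.9810 = 108 Ω.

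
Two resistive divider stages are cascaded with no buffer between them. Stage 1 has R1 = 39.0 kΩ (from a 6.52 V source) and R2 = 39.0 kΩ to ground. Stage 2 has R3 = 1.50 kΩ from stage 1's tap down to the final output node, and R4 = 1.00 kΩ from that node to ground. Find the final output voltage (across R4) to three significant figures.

Stage 2 presents R3+R4 = 2.500 kΩ as a load on stage 1's tap.
Stage 1's lower leg becomes R2‖(R3+R4) = 2.349 kΩ, so V_mid = 6.52 × 2.349/41.35 = 0.3705 V.
Stage 2 is itself unloaded: V_out = V_mid × R4/(R3+R4) = 0.3705 × 1.00/2.500 = 0.148 V.

V_out ≈ 0.148 V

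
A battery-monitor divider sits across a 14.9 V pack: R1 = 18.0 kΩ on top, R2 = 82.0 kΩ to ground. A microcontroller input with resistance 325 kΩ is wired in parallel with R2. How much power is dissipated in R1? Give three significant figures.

Total resistance from the source is R1 + (R2‖R_L) = 83.48 kΩ, so I = 14.9/83.48 kΩ = 0.1785 mA.
P = I²·R1 = (0.1785 mA)² × 18.0 kΩ = 0.573 mW.

P ≈ 0.573 mW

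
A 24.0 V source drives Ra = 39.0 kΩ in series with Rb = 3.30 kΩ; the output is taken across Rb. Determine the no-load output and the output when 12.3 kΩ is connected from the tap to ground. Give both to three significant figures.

Unloaded: 1.87 V; loaded: 1.50 V

Open-circuit: V = 24.0 × 3.30/(39.0 + 3.30) = 1.87 V.
With the load, Rb becomes Rb‖R_L = 2.602 kΩ, so V = 24.0 × 2.602/41.60 = 1.50 V.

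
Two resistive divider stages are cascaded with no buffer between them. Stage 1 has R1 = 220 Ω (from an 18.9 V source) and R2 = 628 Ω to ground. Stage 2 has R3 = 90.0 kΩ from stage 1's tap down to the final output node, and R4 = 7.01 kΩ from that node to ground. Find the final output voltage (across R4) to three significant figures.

V_out ≈ 1.01 V

Stage 2 presents R3+R4 = 97010 Ω as a load on stage 1's tap.
Stage 1's lower leg becomes R2‖(R3+R4) = 624.0 Ω, so V_mid = 18.9 × 624.0/844.0 = 13.97 V.
Stage 2 is itself unloaded: V_out = V_mid × R4/(R3+R4) = 13.97 × 7010/97010 = 1.01 V.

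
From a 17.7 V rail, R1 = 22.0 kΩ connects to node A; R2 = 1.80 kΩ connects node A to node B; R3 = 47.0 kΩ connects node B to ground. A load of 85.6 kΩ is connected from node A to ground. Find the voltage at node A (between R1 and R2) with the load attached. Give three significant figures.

Below node A the series string R2+R3 = 48.80 kΩ sits in parallel with the 85.6 kΩ load: 31.08 kΩ.
V_A = 17.7 × 31.08/(22.0 + 31.08) = 10.4 V.

V ≈ 10.4 V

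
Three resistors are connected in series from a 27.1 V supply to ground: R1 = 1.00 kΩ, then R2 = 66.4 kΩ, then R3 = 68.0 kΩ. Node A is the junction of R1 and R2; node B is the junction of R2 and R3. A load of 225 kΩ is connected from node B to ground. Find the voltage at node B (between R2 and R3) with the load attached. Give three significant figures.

V ≈ 11.8 V

At node B, R3 is in parallel with the load: R3‖R_L = 52.22 kΩ.
Below node A the resistance is R2 + (R3‖R_L) = 118.6 kΩ, so V_A = 27.1 × 118.6/119.6 = 26.87 V.
Then V_B = V_A × (R3‖R_L)/(R2 + R3‖R_L) = 26.87 × 52.22/118.6 = 11.8 V.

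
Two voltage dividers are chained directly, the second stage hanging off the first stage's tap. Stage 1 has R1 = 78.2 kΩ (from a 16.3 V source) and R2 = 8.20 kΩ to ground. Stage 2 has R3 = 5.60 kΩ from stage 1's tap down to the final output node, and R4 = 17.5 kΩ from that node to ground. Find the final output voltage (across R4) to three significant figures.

V_out ≈ 0.887 V

Stage 2 presents R3+R4 = 23.10 kΩ as a load on stage 1's tap.
Stage 1's lower leg becomes R2‖(R3+R4) = 6.052 kΩ, so V_mid = 16.3 × 6.052/84.25 = 1.171 V.
Stage 2 is itself unloaded: V_out = V_mid × R4/(R3+R4) = 1.171 × 17.5/23.10 = 0.887 V.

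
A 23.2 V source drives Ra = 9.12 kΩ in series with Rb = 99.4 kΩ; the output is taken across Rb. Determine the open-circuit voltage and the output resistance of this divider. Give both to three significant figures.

V_th is the open-circuit tap voltage: 23.2 × 99.4/(9.12 + 99.4) = 21.3 V.
With the supply zeroed, Ra and Rb appear in parallel from the tap: R_th = Ra‖Rb = (9.12 × 99.4)/108.5 = 8.35 kΩ.

V_th = 21.3 V, R_th = 8.35 kΩ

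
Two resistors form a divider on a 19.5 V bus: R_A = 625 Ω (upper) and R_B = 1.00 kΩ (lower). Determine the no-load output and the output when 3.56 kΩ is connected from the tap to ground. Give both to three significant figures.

Unloaded: 12.0 V; loaded: 10.8 V

Open-circuit: V = 19.5 × 1000/(625 + 1000) = 12.0 V.
With the load, R_B becomes R_B‖R_L = 780.7 Ω, so V = 19.5 × 780.7/1406 = 10.8 V.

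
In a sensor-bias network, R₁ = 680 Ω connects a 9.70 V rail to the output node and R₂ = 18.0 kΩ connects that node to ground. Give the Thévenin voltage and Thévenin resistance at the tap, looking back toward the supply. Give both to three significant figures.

V_th = 9.35 V, R_th = 655 Ω

V_th is the open-circuit tap voltage: 9.70 × 18000/(680 + 18000) = 9.35 V.
With the supply zeroed, R₁ and R₂ appear in parallel from the tap: R_th = R₁‖R₂ = (680 × 18000)/18680 = 655 Ω.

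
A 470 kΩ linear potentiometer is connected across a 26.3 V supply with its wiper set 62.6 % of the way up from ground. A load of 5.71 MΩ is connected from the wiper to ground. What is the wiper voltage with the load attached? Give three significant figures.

V ≈ 16.2 V

The wiper splits the pot into (1−α)R = 175.8 kΩ above and αR = 294.2 kΩ below.
Lower section ‖ load = 279.8 kΩ.
V_wiper = 26.3 × 279.8/(175.8 + 279.8) = 16.2 V.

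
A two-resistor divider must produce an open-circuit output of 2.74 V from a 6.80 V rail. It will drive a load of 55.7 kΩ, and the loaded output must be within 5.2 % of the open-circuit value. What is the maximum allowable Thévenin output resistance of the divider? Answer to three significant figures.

Loading drop = R_th/(R_th + R_L) ≤ 0.0520, so R_th ≤ R_L · ε/(1−ε) = 55.7 kΩ × 0.0520/0.9480 = 3.06 kΩ.

R_th ≤ 3.06 kΩ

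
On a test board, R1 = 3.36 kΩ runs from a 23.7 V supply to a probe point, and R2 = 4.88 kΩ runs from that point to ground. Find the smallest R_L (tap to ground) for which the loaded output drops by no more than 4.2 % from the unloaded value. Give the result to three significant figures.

R_L(min) ≈ 45.4 kΩ

Output resistance R_th = R1‖R2 = (3.36 × 4.88)/8.240 = 1.990 kΩ.
The fractional drop is R_th/(R_th + R_L); requiring this ≤ 0.0420 gives R_L ≥ R_th(1/0.0420 − 1) = 1.990 × 22.81 = 45.4 kΩ.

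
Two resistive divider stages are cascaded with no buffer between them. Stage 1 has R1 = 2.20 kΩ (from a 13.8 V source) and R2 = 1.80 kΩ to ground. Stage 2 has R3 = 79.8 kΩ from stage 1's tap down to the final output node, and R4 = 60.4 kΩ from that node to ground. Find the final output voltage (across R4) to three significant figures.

V_out ≈ 2.66 V

Stage 2 presents R3+R4 = 140.2 kΩ as a load on stage 1's tap.
Stage 1's lower leg becomes R2‖(R3+R4) = 1.777 kΩ, so V_mid = 13.8 × 1.777/3.977 = 6.166 V.
Stage 2 is itself unloaded: V_out = V_mid × R4/(R3+R4) = 6.166 × 60.4/140.2 = 2.66 V.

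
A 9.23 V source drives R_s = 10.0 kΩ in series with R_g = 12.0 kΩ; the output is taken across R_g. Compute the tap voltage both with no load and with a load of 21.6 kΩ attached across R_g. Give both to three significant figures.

Open-circuit: V = 9.23 × 12.0/(10.0 + 12.0) = 5.03 V.
With the load, R_g becomes R_g‖R_L = 7.714 kΩ, so V = 9.23 × 7.714/17.71 = 4.02 V.

Unloaded: 5.03 V; loaded: 4.02 V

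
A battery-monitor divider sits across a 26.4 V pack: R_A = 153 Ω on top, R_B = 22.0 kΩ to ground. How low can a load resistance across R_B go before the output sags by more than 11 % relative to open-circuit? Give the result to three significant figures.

R_L(min) ≈ 1.23 kΩ

Output resistance R_th = R_A‖R_B = (153 × 22000)/22150 = 151.9 Ω.
The fractional drop is R_th/(R_th + R_L); requiring this ≤ 0.110 gives R_L ≥ R_th(1/0.110 − 1) = 151.9 × 8.091 = 1.23 kΩ.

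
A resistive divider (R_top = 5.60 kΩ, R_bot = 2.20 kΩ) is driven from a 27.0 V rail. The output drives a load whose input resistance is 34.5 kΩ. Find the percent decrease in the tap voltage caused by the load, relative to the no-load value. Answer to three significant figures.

The divider's output (Thévenin) resistance is R_top‖R_bot = 1.579 kΩ.
Fractional drop under load = R_th/(R_th + R_L) = 1.579 / (1.579 + 34.5) = 0.04378.
So the output falls by 4.38 %.

4.38 %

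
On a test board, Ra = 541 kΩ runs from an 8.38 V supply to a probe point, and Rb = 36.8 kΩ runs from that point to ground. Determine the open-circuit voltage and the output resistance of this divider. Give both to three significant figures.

V_th = 0.534 V, R_th = 34.5 kΩ

V_th is the open-circuit tap voltage: 8.38 × 36.8/(541 + 36.8) = 0.534 V.
With the supply zeroed, Ra and Rb appear in parallel from the tap: R_th = Ra‖Rb = (541 × 36.8)/577.8 = 34.5 kΩ.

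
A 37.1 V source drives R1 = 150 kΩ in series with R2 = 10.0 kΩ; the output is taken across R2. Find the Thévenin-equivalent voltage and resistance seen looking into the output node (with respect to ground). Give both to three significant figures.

V_th = 2.32 V, R_th = 9.38 kΩ

V_th is the open-circuit tap voltage: 37.1 × 10.0/(150 + 10.0) = 2.32 V.
With the supply zeroed, R1 and R2 appear in parallel from the tap: R_th = R1‖R2 = (150 × 10.0)/160.0 = 9.38 kΩ.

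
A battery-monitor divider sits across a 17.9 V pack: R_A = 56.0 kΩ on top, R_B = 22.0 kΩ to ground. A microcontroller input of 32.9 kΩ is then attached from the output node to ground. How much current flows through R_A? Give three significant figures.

I ≈ 0.259 mA

R_B‖R_L = 13.18 kΩ, so the source sees R_A + R_B‖R_L = 69.18 kΩ.
I = 17.9 V / 69.18 kΩ = 0.259 mA.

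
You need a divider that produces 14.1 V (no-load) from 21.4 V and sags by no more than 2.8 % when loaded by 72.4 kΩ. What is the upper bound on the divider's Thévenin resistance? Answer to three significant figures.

R_th ≤ 2.09 kΩ

Loading drop = R_th/(R_th + R_L) ≤ 0.0280, so R_th ≤ R_L · ε/(1−ε) = 72.4 kΩ × 0.0280/0.9720 = 2.09 kΩ.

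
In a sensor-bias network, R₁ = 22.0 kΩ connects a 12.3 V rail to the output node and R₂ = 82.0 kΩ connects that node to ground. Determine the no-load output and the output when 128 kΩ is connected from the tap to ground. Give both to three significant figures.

Open-circuit: V = 12.3 × 82.0/(22.0 + 82.0) = 9.70 V.
With the load, R₂ becomes R₂‖R_L = 49.98 kΩ, so V = 12.3 × 49.98/71.98 = 8.54 V.

Unloaded: 9.70 V; loaded: 8.54 V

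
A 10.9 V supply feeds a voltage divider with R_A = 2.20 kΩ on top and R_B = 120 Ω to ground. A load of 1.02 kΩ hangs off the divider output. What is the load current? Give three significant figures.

R_B‖R_L = 107.4 Ω; V_out = 10.9 × 107.4/2307 = 0.5072 V.
I_L = V_out / R_L = 0.5072 / 1.02 kΩ = 0.497 mA.

I_L ≈ 0.497 mA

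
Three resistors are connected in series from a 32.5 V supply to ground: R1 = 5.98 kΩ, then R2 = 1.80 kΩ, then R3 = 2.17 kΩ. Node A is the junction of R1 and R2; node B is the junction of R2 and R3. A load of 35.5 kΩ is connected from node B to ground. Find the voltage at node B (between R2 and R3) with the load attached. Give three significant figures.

V ≈ 6.76 V

At node B, R3 is in parallel with the load: R3‖R_L = 2.045 kΩ.
Below node A the resistance is R2 + (R3‖R_L) = 3.845 kΩ, so V_A = 32.5 × 3.845/9.825 = 12.72 V.
Then V_B = V_A × (R3‖R_L)/(R2 + R3‖R_L) = 12.72 × 2.045/3.845 = 6.76 V.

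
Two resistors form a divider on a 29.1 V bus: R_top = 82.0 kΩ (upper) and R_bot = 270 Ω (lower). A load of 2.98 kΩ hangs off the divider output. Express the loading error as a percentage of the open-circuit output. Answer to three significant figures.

The divider's output (Thévenin) resistance is R_top‖R_bot = 269.1 Ω.
Fractional drop under load = R_th/(R_th + R_L) = 269.1 / (269.1 + 2980) = 0.08283.
So the output falls by 8.28 %.

8.28 %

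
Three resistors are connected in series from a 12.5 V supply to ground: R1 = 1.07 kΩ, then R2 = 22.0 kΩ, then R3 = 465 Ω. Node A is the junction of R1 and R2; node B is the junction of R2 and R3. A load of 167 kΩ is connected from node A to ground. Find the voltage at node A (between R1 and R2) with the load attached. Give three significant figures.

V ≈ 11.9 V

Below node A the series string R2+R3 = 22460 Ω sits in parallel with the 167000 Ω load: 19800 Ω.
V_A = 12.5 × 19800/(1070 + 19800) = 11.9 V.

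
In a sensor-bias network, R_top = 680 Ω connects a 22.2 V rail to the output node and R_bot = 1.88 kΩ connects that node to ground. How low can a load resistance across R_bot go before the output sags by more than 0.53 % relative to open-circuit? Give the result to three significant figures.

Output resistance R_th = R_top‖R_bot = (680 × 1880)/2560 = 499.4 Ω.
The fractional drop is R_th/(R_th + R_L); requiring this ≤ 0.00530 gives R_L ≥ R_th(1/0.00530 − 1) = 499.4 × 187.7 = 93.7 kΩ.

R_L(min) ≈ 93.7 kΩ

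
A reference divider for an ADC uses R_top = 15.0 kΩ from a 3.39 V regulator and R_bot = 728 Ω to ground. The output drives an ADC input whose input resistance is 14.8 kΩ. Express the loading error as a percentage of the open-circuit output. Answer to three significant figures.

4.48 %

The divider's output (Thévenin) resistance is R_top‖R_bot = 694.3 Ω.
Fractional drop under load = R_th/(R_th + R_L) = 694.3 / (694.3 + 14800) = 0.04481.
So the output falls by 4.48 %.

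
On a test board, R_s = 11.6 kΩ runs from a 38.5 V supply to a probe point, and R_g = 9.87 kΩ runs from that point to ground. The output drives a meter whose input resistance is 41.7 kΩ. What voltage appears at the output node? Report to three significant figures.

The load sits in parallel with R_g: R_g‖R_L = (9.87 × 41.7) / (9.87 + 41.7) = 7.981 kΩ.
V_out = 38.5 × 7.981 / (11.6 + 7.981) = 38.5 × 7.981/19.58 = 15.7 V.
(Unloaded it would have been 17.7 V.)

V_out ≈ 15.7 V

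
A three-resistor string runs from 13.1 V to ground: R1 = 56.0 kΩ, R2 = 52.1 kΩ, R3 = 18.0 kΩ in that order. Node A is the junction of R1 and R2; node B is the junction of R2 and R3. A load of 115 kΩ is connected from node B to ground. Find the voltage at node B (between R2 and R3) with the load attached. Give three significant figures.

At node B, R3 is in parallel with the load: R3‖R_L = 15.56 kΩ.
Below node A the resistance is R2 + (R3‖R_L) = 67.66 kΩ, so V_A = 13.1 × 67.66/123.7 = 7.168 V.
Then V_B = V_A × (R3‖R_L)/(R2 + R3‖R_L) = 7.168 × 15.56/67.66 = 1.65 V.

V ≈ 1.65 V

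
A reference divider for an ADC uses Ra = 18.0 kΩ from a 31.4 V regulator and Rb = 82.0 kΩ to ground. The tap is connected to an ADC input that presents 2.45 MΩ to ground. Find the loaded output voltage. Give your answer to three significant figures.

V_out ≈ 25.6 V

The load sits in parallel with Rb: Rb‖R_L = (82.0 × 2450) / (82.0 + 2450) = 79.34 kΩ.
V_out = 31.4 × 79.34 / (18.0 + 79.34) = 31.4 × 79.34/97.34 = 25.6 V.
(Unloaded it would have been 25.7 V.)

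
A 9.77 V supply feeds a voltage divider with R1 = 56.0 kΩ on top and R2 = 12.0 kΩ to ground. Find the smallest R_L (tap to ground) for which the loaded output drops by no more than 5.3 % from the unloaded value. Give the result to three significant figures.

R_L(min) ≈ 177 kΩ

Output resistance R_th = R1‖R2 = (56.0 × 12.0)/68.00 = 9.882 kΩ.
The fractional drop is R_th/(R_th + R_L); requiring this ≤ 0.0530 gives R_L ≥ R_th(1/0.0530 − 1) = 9.882 × 17.87 = 177 kΩ.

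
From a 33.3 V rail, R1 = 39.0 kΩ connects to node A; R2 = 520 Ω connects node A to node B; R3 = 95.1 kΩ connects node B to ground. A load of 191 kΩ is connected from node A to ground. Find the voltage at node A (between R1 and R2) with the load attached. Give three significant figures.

V ≈ 20.7 V

Below node A the series string R2+R3 = 95620 Ω sits in parallel with the 191000 Ω load: 63720 Ω.
V_A = 33.3 × 63720/(39000 + 63720) = 20.7 V.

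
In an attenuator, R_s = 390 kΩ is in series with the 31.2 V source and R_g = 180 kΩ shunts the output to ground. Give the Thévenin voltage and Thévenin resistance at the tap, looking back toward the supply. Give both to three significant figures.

V_th is the open-circuit tap voltage: 31.2 × 180/(390 + 180) = 9.85 V.
With the supply zeroed, R_s and R_g appear in parallel from the tap: R_th = R_s‖R_g = (390 × 180)/570.0 = 123 kΩ.

V_th = 9.85 V, R_th = 123 kΩ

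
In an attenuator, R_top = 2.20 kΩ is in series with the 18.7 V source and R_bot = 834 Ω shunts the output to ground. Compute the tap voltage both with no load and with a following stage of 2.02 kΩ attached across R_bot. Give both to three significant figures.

Unloaded: 5.14 V; loaded: 3.96 V

Open-circuit: V = 18.7 × 834/(2200 + 834) = 5.14 V.
With the load, R_bot becomes R_bot‖R_L = 590.3 Ω, so V = 18.7 × 590.3/2790 = 3.96 V.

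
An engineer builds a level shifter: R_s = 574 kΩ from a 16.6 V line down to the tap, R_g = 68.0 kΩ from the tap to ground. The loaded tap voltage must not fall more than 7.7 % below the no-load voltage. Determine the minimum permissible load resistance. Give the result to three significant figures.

Output resistance R_th = R_s‖R_g = (574 × 68.0)/642.0 = 60.80 kΩ.
The fractional drop is R_th/(R_th + R_L); requiring this ≤ 0.0770 gives R_L ≥ R_th(1/0.0770 − 1) = 60.80 × 11.99 = 729 kΩ.

R_L(min) ≈ 729 kΩ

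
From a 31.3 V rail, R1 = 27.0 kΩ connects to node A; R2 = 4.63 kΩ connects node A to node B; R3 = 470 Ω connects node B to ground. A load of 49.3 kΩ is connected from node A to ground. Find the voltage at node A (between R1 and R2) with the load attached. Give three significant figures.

Below node A the series string R2+R3 = 5100 Ω sits in parallel with the 49300 Ω load: 4622 Ω.
V_A = 31.3 × 4622/(27000 + 4622) = 4.57 V.

V ≈ 4.57 V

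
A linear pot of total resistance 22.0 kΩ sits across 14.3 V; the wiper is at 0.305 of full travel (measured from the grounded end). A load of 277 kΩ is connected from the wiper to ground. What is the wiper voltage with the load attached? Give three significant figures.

V ≈ 4.29 V

The wiper splits the pot into (1−α)R = 15.29 kΩ above and αR = 6.710 kΩ below.
Lower section ‖ load = 6.551 kΩ.
V_wiper = 14.3 × 6.551/(15.29 + 6.551) = 4.29 V.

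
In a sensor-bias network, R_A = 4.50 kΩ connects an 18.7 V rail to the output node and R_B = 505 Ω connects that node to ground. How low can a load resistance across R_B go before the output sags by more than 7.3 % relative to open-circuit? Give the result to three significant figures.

Output resistance R_th = R_A‖R_B = (4500 × 505)/5005 = 454.0 Ω.
The fractional drop is R_th/(R_th + R_L); requiring this ≤ 0.0730 gives R_L ≥ R_th(1/0.0730 − 1) = 454.0 × 12.70 = 5.77 kΩ.

R_L(min) ≈ 5.77 kΩ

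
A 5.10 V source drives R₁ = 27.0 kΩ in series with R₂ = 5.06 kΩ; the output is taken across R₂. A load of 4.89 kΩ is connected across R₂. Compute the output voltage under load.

The load sits in parallel with R₂: R₂‖R_L = (5.06 × 4.89) / (5.06 + 4.89) = 2.487 kΩ.
V_out = 5.10 × 2.487 / (27.0 + 2.487) = 5.10 × 2.487/29.49 = 0.430 V.
(Unloaded it would have been 0.805 V.)

V_out ≈ 0.430 V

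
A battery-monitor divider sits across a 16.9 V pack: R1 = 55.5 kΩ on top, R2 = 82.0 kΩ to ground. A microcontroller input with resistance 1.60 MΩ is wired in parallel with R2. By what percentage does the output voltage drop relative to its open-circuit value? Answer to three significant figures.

2.03 %

The divider's output (Thévenin) resistance is R1‖R2 = 33.10 kΩ.
Fractional drop under load = R_th/(R_th + R_L) = 33.10 / (33.10 + 1600) = 0.02027.
So the output falls by 2.03 %.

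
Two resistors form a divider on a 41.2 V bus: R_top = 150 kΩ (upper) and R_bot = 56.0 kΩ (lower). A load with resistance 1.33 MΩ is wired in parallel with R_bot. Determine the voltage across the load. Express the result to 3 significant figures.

The load sits in parallel with R_bot: R_bot‖R_L = (56.0 × 1330) / (56.0 + 1330) = 53.74 kΩ.
V_out = 41.2 × 53.74 / (150 + 53.74) = 41.2 × 53.74/203.7 = 10.9 V.

V_out ≈ 10.9 V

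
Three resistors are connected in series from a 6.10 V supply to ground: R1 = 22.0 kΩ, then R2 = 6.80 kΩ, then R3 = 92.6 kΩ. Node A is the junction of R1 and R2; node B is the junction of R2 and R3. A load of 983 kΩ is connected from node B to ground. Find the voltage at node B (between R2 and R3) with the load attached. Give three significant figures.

At node B, R3 is in parallel with the load: R3‖R_L = 84.63 kΩ.
Below node A the resistance is R2 + (R3‖R_L) = 91.43 kΩ, so V_A = 6.10 × 91.43/113.4 = 4.917 V.
Then V_B = V_A × (R3‖R_L)/(R2 + R3‖R_L) = 4.917 × 84.63/91.43 = 4.55 V.

V ≈ 4.55 V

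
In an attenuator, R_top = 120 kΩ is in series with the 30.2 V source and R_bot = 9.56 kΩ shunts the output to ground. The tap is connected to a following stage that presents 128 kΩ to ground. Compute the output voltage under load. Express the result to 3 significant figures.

The load sits in parallel with R_bot: R_bot‖R_L = (9.56 × 128) / (9.56 + 128) = 8.896 kΩ.
V_out = 30.2 × 8.896 / (120 + 8.896) = 30.2 × 8.896/128.9 = 2.08 V.
(Unloaded it would have been 2.23 V.)

V_out ≈ 2.08 V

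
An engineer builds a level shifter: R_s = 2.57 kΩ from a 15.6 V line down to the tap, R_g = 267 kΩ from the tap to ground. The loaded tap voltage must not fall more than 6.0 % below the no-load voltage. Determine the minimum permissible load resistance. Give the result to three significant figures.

R_L(min) ≈ 39.9 kΩ

Output resistance R_th = R_s‖R_g = (2.57 × 267)/269.6 = 2.545 kΩ.
The fractional drop is R_th/(R_th + R_L); requiring this ≤ 0.0600 gives R_L ≥ R_th(1/0.0600 − 1) = 2.545 × 15.67 = 39.9 kΩ.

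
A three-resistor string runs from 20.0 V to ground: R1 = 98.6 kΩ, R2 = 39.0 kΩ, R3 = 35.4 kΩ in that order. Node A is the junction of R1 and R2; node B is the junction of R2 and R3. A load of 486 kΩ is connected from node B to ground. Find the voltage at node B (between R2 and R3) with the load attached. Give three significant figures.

V ≈ 3.87 V

At node B, R3 is in parallel with the load: R3‖R_L = 33.00 kΩ.
Below node A the resistance is R2 + (R3‖R_L) = 72.00 kΩ, so V_A = 20.0 × 72.00/170.6 = 8.441 V.
Then V_B = V_A × (R3‖R_L)/(R2 + R3‖R_L) = 8.441 × 33.00/72.00 = 3.87 V.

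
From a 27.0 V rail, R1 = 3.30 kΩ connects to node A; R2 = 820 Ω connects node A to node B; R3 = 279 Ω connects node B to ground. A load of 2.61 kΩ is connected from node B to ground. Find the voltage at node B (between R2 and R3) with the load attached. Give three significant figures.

V ≈ 1.56 V

At node B, R3 is in parallel with the load: R3‖R_L = 252.1 Ω.
Below node A the resistance is R2 + (R3‖R_L) = 1072 Ω, so V_A = 27.0 × 1072/4372 = 6.621 V.
Then V_B = V_A × (R3‖R_L)/(R2 + R3‖R_L) = 6.621 × 252.1/1072 = 1.56 V.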